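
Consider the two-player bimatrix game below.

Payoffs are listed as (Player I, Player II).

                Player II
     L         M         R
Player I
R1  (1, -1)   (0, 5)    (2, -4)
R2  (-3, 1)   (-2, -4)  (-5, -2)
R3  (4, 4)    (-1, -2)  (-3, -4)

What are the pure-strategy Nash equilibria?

Pure-strategy Nash equilibria: (R1, M) and (R3, L)

Player I against L: payoffs 1, -3, 4 → best response R3.
Player I against M: payoffs 0, -2, -1 → best response R1.
Player I against R: payoffs 2, -5, -3 → best response R1.
Player II against R1: payoffs -1, 5, -4 → best response M.
Player II against R2: payoffs 1, -4, -2 → best response L.
Player II against R3: payoffs 4, -2, -4 → best response L.
Mutual best responses: (R1, M); (R3, L).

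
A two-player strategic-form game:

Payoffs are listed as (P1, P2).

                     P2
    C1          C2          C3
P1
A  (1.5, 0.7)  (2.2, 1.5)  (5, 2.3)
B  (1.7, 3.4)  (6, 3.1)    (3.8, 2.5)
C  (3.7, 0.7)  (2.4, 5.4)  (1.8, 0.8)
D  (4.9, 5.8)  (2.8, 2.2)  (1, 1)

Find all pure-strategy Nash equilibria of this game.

(A, C1): P1 can switch to B (1.5 → 1.7). Not NE.
(A, C2): P1 can switch to B (2.2 → 6). Not NE.
(A, C3): P1 gets 5, best alternative 3.8; P2 gets 2.3, best alternative 1.5. No profitable deviation — NE.
(B, C1): P1 can switch to C (1.7 → 3.7). Not NE.
(B, C2): P2 can switch to C1 (3.1 → 3.4). Not NE.
(B, C3): P1 can switch to A (3.8 → 5). Not NE.
(C, C1): P1 can switch to D (3.7 → 4.9). Not NE.
(C, C2): P1 can switch to B (2.4 → 6). Not NE.
(C, C3): P1 can switch to A (1.8 → 5). Not NE.
(D, C1): P1 gets 4.9, best alternative 3.7; P2 gets 5.8, best alternative 2.2. No profitable deviation — NE.
(D, C2): P1 can switch to B (2.8 → 6). Not NE.
(D, C3): P1 can switch to A (1 → 5). Not NE.

The pure Nash equilibria are (A, C3), (D, C1).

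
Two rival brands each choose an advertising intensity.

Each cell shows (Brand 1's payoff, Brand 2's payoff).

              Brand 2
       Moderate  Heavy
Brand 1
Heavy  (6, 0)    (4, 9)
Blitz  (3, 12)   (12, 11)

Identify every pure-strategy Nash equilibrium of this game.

(Heavy, Moderate): Brand 2 can switch to Heavy (0 → 9). Not NE.
(Heavy, Heavy): Brand 1 can switch to Blitz (4 → 12). Not NE.
(Blitz, Moderate): Brand 1 can switch to Heavy (3 → 6). Not NE.
(Blitz, Heavy): Brand 2 can switch to Moderate (11 → 12). Not NE.

There is no pure-strategy Nash equilibrium.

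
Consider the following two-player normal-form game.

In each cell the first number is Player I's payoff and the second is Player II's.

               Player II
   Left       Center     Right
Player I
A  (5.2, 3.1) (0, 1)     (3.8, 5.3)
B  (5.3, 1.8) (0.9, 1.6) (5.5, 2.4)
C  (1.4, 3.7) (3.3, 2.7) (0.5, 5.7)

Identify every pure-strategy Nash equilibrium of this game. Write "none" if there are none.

Player I against Left: payoffs 5.2, 5.3, 1.4 → best response B.
Player I against Center: payoffs 0, 0.9, 3.3 → best response C.
Player I against Right: payoffs 3.8, 5.5, 0.5 → best response B.
Player II against A: payoffs 3.1, 1, 5.3 → best response Right.
Player II against B: payoffs 1.8, 1.6, 2.4 → best response Right.
Player II against C: payoffs 3.7, 2.7, 5.7 → best response Right.
Mutual best responses: (B, Right).

(B, Right)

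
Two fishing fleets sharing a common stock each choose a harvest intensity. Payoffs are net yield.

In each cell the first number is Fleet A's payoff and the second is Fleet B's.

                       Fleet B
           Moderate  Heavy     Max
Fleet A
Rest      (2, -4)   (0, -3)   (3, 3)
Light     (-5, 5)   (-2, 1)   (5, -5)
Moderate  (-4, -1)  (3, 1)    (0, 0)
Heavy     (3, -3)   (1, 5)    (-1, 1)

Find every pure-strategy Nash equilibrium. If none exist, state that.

Check each profile: it is a Nash equilibrium iff no player can strictly gain by switching unilaterally.
(Rest, Moderate): Fleet A can switch to Heavy (2 → 3). Not NE.
(Rest, Heavy): Fleet A can switch to Moderate (0 → 3). Not NE.
(Rest, Max): Fleet A can switch to Light (3 → 5). Not NE.
(Light, Moderate): Fleet A can switch to Rest (-5 → 2). Not NE.
(Light, Heavy): Fleet A can switch to Rest (-2 → 0). Not NE.
(Light, Max): Fleet B can switch to Moderate (-5 → 5). Not NE.
(Moderate, Moderate): Fleet A can switch to Rest (-4 → 2). Not NE.
(Moderate, Heavy): Fleet A gets 3, best alternative 1; Fleet B gets 1, best alternative 0. No profitable deviation — NE.
(Moderate, Max): Fleet A can switch to Rest (0 → 3). Not NE.
(Heavy, Moderate): Fleet B can switch to Heavy (-3 → 5). Not NE.
(Heavy, Heavy): Fleet A can switch to Moderate (1 → 3). Not NE.
(The remaining 1 profile has a profitable deviation by the same check.)

(Moderate, Heavy)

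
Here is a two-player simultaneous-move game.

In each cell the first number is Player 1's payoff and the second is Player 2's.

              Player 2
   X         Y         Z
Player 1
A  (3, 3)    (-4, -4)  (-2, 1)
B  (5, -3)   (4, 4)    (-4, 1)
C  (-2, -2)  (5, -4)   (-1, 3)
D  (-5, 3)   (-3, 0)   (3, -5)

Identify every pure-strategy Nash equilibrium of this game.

Mark each player's best response to every combination of opponents' strategies; a profile where every player is best-responding is a pure Nash equilibrium.
Player 1 against X: payoffs 3, 5, -2, -5 → best response B.
Player 1 against Y: payoffs -4, 4, 5, -3 → best response C.
Player 1 against Z: payoffs -2, -4, -1, 3 → best response D.
Player 2 against A: payoffs 3, -4, 1 → best response X.
Player 2 against B: payoffs -3, 4, 1 → best response Y.
Player 2 against C: payoffs -2, -4, 3 → best response Z.
Player 2 against D: payoffs 3, 0, -5 → best response X.
No profile is a mutual best response for all players.

none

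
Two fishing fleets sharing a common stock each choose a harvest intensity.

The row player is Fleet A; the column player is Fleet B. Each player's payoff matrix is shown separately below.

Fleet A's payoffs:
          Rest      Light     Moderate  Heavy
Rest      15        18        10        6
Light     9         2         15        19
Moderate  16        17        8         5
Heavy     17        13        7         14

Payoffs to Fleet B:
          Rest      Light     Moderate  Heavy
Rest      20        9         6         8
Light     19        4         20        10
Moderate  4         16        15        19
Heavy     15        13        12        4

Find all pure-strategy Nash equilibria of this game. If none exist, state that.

(Light, Moderate), (Heavy, Rest)

Fleet A against Rest: payoffs 15, 9, 16, 17 → best response Heavy.
Fleet A against Light: payoffs 18, 2, 17, 13 → best response Rest.
Fleet A against Moderate: payoffs 10, 15, 8, 7 → best response Light.
Fleet A against Heavy: payoffs 6, 19, 5, 14 → best response Light.
Fleet B against Rest: payoffs 20, 9, 6, 8 → best response Rest.
Fleet B against Light: payoffs 19, 4, 20, 10 → best response Moderate.
Fleet B against Moderate: payoffs 4, 16, 15, 19 → best response Heavy.
Fleet B against Heavy: payoffs 15, 13, 12, 4 → best response Rest.
Mutual best responses: (Light, Moderate); (Heavy, Rest).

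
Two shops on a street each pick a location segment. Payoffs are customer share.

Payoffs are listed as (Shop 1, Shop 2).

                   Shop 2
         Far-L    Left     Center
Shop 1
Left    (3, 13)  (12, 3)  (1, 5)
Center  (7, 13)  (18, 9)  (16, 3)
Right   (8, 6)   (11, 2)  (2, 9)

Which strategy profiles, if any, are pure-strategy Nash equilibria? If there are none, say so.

(Left, Far-L): Shop 1 can switch to Center (3 → 7). Not NE.
(Left, Left): Shop 1 can switch to Center (12 → 18). Not NE.
(Left, Center): Shop 1 can switch to Center (1 → 16). Not NE.
(Center, Far-L): Shop 1 can switch to Right (7 → 8). Not NE.
(Center, Left): Shop 2 can switch to Far-L (9 → 13). Not NE.
(Center, Center): Shop 2 can switch to Far-L (3 → 13). Not NE.
(The remaining 3 profiles each have a profitable deviation by the same check.)

There is no pure-strategy Nash equilibrium.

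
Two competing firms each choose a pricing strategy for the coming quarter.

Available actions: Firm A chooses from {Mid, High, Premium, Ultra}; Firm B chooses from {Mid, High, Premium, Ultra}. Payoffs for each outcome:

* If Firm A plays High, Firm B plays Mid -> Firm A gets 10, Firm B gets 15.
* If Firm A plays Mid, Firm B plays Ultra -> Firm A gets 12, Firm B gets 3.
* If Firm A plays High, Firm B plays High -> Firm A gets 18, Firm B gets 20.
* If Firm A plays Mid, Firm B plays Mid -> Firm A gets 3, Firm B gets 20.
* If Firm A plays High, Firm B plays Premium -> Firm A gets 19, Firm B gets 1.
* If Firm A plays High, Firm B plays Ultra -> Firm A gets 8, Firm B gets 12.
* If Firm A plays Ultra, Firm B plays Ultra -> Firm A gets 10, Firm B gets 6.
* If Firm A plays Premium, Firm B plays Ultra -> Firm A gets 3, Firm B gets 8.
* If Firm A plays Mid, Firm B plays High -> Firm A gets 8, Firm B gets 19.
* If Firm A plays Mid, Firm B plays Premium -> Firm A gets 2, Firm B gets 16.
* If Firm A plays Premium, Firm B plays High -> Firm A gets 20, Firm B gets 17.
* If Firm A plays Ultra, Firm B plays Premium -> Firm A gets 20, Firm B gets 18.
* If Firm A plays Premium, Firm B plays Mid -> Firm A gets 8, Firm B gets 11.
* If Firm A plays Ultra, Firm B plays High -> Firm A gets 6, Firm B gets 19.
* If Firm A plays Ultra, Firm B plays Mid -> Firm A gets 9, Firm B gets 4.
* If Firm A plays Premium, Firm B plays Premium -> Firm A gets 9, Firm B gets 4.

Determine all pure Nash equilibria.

Pure NE: (Premium, High)

(Mid, Mid): Firm A can switch to High (3 → 10). Not NE.
(Mid, High): Firm A can switch to High (8 → 18). Not NE.
(Mid, Premium): Firm A can switch to High (2 → 19). Not NE.
(Mid, Ultra): Firm B can switch to Mid (3 → 20). Not NE.
(High, Mid): Firm B can switch to High (15 → 20). Not NE.
(High, High): Firm A can switch to Premium (18 → 20). Not NE.
(High, Premium): Firm A can switch to Ultra (19 → 20). Not NE.
(High, Ultra): Firm A can switch to Mid (8 → 12). Not NE.
(Premium, Mid): Firm A can switch to High (8 → 10). Not NE.
(Premium, High): Firm A gets 20, best alternative 18; Firm B gets 17, best alternative 11. No profitable deviation — NE.
(Premium, Premium): Firm A can switch to High (9 → 19). Not NE.
(The remaining 5 profiles each have a profitable deviation by the same check.)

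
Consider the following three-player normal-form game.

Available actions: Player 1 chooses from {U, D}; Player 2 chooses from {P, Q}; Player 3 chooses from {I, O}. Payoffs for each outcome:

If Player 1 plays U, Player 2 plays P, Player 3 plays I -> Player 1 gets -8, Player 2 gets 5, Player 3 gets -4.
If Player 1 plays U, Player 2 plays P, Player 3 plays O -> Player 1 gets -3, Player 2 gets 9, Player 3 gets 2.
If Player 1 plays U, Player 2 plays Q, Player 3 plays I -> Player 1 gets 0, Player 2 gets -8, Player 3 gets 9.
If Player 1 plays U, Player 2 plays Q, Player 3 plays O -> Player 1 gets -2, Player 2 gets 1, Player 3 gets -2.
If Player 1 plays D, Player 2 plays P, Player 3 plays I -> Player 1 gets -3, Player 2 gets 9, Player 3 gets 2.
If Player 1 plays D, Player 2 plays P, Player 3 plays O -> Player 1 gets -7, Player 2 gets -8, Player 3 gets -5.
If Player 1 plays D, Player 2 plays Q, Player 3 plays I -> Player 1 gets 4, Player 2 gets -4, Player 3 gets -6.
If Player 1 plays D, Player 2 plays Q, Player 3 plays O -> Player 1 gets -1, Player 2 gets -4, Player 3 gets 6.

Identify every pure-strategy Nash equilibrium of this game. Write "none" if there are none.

Pure-strategy Nash equilibria: (U, P, O); (D, P, I); (D, Q, O)

Player 1 against (P, I): payoffs -8, -3 → best response D.
Player 1 against (P, O): payoffs -3, -7 → best response U.
Player 1 against (Q, I): payoffs 0, 4 → best response D.
Player 1 against (Q, O): payoffs -2, -1 → best response D.
Player 2 against (U, I): payoffs 5, -8 → best response P.
Player 2 against (U, O): payoffs 9, 1 → best response P.
Player 2 against (D, I): payoffs 9, -4 → best response P.
Player 2 against (D, O): payoffs -8, -4 → best response Q.
Player 3 against (U, P): payoffs -4, 2 → best response O.
Player 3 against (U, Q): payoffs 9, -2 → best response I.
Player 3 against (D, P): payoffs 2, -5 → best response I.
Player 3 against (D, Q): payoffs -6, 6 → best response O.
Mutual best responses: (U, P, O); (D, P, I); (D, Q, O).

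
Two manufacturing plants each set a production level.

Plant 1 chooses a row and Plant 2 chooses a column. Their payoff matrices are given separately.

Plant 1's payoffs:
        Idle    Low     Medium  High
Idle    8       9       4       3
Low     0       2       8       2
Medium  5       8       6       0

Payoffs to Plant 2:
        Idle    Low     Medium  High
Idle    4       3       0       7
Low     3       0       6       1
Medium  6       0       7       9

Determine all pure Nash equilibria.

Plant 1 against Idle: payoffs 8, 0, 5 → best response Idle.
Plant 1 against Low: payoffs 9, 2, 8 → best response Idle.
Plant 1 against Medium: payoffs 4, 8, 6 → best response Low.
Plant 1 against High: payoffs 3, 2, 0 → best response Idle.
Plant 2 against Idle: payoffs 4, 3, 0, 7 → best response High.
Plant 2 against Low: payoffs 3, 0, 6, 1 → best response Medium.
Plant 2 against Medium: payoffs 6, 0, 7, 9 → best response High.
Mutual best responses: (Idle, High); (Low, Medium).

The pure Nash equilibria are (Idle, High); (Low, Medium).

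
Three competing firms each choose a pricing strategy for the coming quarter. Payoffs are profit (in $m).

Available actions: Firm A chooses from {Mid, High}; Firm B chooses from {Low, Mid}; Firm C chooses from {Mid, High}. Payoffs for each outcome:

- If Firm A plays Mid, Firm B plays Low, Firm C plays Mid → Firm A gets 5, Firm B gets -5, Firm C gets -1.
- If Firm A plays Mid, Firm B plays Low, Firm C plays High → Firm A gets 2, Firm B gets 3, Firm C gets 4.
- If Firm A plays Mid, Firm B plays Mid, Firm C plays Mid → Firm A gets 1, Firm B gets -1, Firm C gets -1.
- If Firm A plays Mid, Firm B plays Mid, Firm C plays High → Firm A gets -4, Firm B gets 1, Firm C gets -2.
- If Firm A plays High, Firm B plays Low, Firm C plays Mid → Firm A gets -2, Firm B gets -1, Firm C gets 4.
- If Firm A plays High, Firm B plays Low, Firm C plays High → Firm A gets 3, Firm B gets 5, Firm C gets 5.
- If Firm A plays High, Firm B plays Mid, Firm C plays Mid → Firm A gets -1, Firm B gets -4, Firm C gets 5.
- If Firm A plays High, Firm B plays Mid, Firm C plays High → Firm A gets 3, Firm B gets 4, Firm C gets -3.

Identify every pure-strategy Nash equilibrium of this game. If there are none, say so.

The pure Nash equilibria are (Mid, Mid, Mid), (High, Low, High).

For each player, find the best response to each opponent profile; mutual best responses are the pure NE.
Firm A against (Low, Mid): payoffs 5, -2 → best response Mid.
Firm A against (Low, High): payoffs 2, 3 → best response High.
Firm A against (Mid, Mid): payoffs 1, -1 → best response Mid.
Firm A against (Mid, High): payoffs -4, 3 → best response High.
Firm B against (Mid, Mid): payoffs -5, -1 → best response Mid.
Firm B against (Mid, High): payoffs 3, 1 → best response Low.
Firm B against (High, Mid): payoffs -1, -4 → best response Low.
Firm B against (High, High): payoffs 5, 4 → best response Low.
Firm C against (Mid, Low): payoffs -1, 4 → best response High.
Firm C against (Mid, Mid): payoffs -1, -2 → best response Mid.
Firm C against (High, Low): payoffs 4, 5 → best response High.
Firm C against (High, Mid): payoffs 5, -3 → best response Mid.
Mutual best responses: (Mid, Mid, Mid); (High, Low, High).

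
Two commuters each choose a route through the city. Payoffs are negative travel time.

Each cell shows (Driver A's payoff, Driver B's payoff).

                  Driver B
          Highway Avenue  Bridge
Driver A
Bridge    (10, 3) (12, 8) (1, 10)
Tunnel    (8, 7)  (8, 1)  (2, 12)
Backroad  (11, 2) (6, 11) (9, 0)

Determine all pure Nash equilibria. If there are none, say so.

For each strategy profile, look for a profitable unilateral deviation.
(Bridge, Highway): Driver A can switch to Backroad (10 → 11). Not NE.
(Bridge, Avenue): Driver B can switch to Bridge (8 → 10). Not NE.
(Bridge, Bridge): Driver A can switch to Tunnel (1 → 2). Not NE.
(Tunnel, Highway): Driver A can switch to Bridge (8 → 10). Not NE.
(Tunnel, Avenue): Driver A can switch to Bridge (8 → 12). Not NE.
(Tunnel, Bridge): Driver A can switch to Backroad (2 → 9). Not NE.
(Backroad, Highway): Driver B can switch to Avenue (2 → 11). Not NE.
(Backroad, Avenue): Driver A can switch to Bridge (6 → 12). Not NE.
(Backroad, Bridge): Driver B can switch to Highway (0 → 2). Not NE.

No pure-strategy Nash equilibrium.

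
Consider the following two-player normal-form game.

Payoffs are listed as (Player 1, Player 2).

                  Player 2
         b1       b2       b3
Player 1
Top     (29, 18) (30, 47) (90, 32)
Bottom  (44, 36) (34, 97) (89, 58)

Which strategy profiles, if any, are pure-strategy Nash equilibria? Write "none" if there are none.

(Bottom, b2)

Player 1 against b1: payoffs 29, 44 → best response Bottom.
Player 1 against b2: payoffs 30, 34 → best response Bottom.
Player 1 against b3: payoffs 90, 89 → best response Top.
Player 2 against Top: payoffs 18, 47, 32 → best response b2.
Player 2 against Bottom: payoffs 36, 97, 58 → best response b2.
Mutual best responses: (Bottom, b2).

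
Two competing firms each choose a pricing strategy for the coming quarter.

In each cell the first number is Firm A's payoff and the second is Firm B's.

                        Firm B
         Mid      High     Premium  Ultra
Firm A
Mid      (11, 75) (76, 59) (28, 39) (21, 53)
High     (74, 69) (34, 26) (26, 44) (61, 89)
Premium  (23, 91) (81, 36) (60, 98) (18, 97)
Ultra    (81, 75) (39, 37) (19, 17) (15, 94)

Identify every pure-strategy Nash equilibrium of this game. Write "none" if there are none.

(High, Ultra) and (Premium, Premium)

Firm A against Mid: payoffs 11, 74, 23, 81 → best response Ultra.
Firm A against High: payoffs 76, 34, 81, 39 → best response Premium.
Firm A against Premium: payoffs 28, 26, 60, 19 → best response Premium.
Firm A against Ultra: payoffs 21, 61, 18, 15 → best response High.
Firm B against Mid: payoffs 75, 59, 39, 53 → best response Mid.
Firm B against High: payoffs 69, 26, 44, 89 → best response Ultra.
Firm B against Premium: payoffs 91, 36, 98, 97 → best response Premium.
Firm B against Ultra: payoffs 75, 37, 17, 94 → best response Ultra.
Mutual best responses: (High, Ultra); (Premium, Premium).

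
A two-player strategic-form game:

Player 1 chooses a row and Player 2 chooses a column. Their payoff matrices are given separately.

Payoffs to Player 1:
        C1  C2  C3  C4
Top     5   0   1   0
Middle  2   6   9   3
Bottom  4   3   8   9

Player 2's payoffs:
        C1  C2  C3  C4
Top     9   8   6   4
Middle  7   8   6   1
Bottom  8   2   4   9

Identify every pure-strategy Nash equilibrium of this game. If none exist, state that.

Check each profile: it is a Nash equilibrium iff no player can strictly gain by switching unilaterally.
(Top, C1): Player 1 gets 5, best alternative 4; Player 2 gets 9, best alternative 8. No profitable deviation — NE.
(Top, C2): Player 1 can switch to Middle (0 → 6). Not NE.
(Top, C3): Player 1 can switch to Middle (1 → 9). Not NE.
(Top, C4): Player 1 can switch to Middle (0 → 3). Not NE.
(Middle, C1): Player 1 can switch to Top (2 → 5). Not NE.
(Middle, C2): Player 1 gets 6, best alternative 3; Player 2 gets 8, best alternative 7. No profitable deviation — NE.
(Middle, C3): Player 2 can switch to C1 (6 → 7). Not NE.
(Middle, C4): Player 1 can switch to Bottom (3 → 9). Not NE.
(Bottom, C4): Player 1 gets 9, best alternative 3; Player 2 gets 9, best alternative 8. No profitable deviation — NE.
(The remaining 3 profiles each have a profitable deviation by the same check.)

The pure Nash equilibria are (Top, C1) and (Middle, C2) and (Bottom, C4).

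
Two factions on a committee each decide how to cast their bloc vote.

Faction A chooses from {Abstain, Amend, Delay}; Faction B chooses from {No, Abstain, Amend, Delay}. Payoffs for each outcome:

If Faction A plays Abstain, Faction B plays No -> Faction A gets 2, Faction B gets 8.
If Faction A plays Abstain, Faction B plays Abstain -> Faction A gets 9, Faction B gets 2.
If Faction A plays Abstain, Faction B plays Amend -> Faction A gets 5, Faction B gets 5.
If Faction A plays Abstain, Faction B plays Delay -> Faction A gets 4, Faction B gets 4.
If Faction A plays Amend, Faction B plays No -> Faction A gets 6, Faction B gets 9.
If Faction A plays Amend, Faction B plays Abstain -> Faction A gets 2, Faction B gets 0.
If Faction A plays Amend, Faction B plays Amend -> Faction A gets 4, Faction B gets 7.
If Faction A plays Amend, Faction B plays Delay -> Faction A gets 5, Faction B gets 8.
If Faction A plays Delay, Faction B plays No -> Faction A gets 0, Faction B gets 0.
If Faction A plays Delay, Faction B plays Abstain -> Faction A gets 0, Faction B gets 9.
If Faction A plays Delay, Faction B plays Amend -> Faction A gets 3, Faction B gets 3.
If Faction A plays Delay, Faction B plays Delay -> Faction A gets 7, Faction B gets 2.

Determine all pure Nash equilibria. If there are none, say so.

For each player, find the best response to each opponent profile; mutual best responses are the pure NE.
Faction A against No: payoffs 2, 6, 0 → best response Amend.
Faction A against Abstain: payoffs 9, 2, 0 → best response Abstain.
Faction A against Amend: payoffs 5, 4, 3 → best response Abstain.
Faction A against Delay: payoffs 4, 5, 7 → best response Delay.
Faction B against Abstain: payoffs 8, 2, 5, 4 → best response No.
Faction B against Amend: payoffs 9, 0, 7, 8 → best response No.
Faction B against Delay: payoffs 0, 9, 3, 2 → best response Abstain.
Mutual best responses: (Amend, No).

(Amend, No)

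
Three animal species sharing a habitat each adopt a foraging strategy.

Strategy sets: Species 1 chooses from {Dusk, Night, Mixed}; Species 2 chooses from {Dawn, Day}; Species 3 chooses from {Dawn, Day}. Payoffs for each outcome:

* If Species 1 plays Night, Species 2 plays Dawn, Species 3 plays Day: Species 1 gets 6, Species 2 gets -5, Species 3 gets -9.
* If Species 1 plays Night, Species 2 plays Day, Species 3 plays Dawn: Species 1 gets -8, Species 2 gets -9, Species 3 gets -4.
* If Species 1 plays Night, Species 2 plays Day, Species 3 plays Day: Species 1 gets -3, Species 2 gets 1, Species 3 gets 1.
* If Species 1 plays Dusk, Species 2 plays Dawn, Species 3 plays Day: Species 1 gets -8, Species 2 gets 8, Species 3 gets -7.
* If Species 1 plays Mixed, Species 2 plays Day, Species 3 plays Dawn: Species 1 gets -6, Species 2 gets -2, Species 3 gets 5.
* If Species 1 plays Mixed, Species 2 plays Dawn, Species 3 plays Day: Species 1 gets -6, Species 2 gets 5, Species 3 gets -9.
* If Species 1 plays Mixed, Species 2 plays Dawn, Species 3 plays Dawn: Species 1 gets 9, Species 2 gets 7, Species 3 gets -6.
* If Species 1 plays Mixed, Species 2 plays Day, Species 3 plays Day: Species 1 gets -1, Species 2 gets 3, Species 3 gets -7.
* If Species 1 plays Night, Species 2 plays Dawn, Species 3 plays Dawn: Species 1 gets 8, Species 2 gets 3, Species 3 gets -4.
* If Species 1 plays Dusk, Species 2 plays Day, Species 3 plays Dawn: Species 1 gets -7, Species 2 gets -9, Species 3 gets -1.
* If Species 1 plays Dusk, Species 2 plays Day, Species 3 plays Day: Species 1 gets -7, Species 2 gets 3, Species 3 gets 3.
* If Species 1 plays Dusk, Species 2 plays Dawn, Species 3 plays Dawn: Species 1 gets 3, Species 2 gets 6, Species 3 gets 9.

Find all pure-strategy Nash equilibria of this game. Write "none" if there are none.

Species 1 against (Dawn, Dawn): payoffs 3, 8, 9 → best response Mixed.
Species 1 against (Dawn, Day): payoffs -8, 6, -6 → best response Night.
Species 1 against (Day, Dawn): payoffs -7, -8, -6 → best response Mixed.
Species 1 against (Day, Day): payoffs -7, -3, -1 → best response Mixed.
Species 2 against (Dusk, Dawn): payoffs 6, -9 → best response Dawn.
Species 2 against (Dusk, Day): payoffs 8, 3 → best response Dawn.
Species 2 against (Night, Dawn): payoffs 3, -9 → best response Dawn.
Species 2 against (Night, Day): payoffs -5, 1 → best response Day.
Species 2 against (Mixed, Dawn): payoffs 7, -2 → best response Dawn.
Species 2 against (Mixed, Day): payoffs 5, 3 → best response Dawn.
Species 3 against (Dusk, Dawn): payoffs 9, -7 → best response Dawn.
Species 3 against (Dusk, Day): payoffs -1, 3 → best response Day.
Species 3 against (Night, Dawn): payoffs -4, -9 → best response Dawn.
Species 3 against (Night, Day): payoffs -4, 1 → best response Day.
Species 3 against (Mixed, Dawn): payoffs -6, -9 → best response Dawn.
Species 3 against (Mixed, Day): payoffs 5, -7 → best response Dawn.
Mutual best responses: (Mixed, Dawn, Dawn).

The unique pure-strategy Nash equilibrium is (Mixed, Dawn, Dawn).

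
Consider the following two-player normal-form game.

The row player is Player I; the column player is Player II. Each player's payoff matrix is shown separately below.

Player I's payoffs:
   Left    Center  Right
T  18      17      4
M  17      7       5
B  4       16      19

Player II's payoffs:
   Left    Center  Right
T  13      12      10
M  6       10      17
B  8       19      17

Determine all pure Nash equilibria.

(T, Left)

(T, Left): Player I gets 18, best alternative 17; Player II gets 13, best alternative 12. No profitable deviation — NE.
(T, Center): Player II can switch to Left (12 → 13). Not NE.
(T, Right): Player I can switch to M (4 → 5). Not NE.
(M, Left): Player I can switch to T (17 → 18). Not NE.
(M, Center): Player I can switch to T (7 → 17). Not NE.
(M, Right): Player I can switch to B (5 → 19). Not NE.
(B, Left): Player I can switch to T (4 → 18). Not NE.
(B, Center): Player I can switch to T (16 → 17). Not NE.
(B, Right): Player II can switch to Center (17 → 19). Not NE.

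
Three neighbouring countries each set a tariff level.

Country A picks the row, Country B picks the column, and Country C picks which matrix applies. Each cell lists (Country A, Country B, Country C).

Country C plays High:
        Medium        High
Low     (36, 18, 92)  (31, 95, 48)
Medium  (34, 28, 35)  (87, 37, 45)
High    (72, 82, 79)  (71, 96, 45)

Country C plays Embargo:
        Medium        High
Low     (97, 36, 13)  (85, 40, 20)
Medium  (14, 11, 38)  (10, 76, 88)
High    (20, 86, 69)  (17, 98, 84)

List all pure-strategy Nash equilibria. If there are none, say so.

Country A against (Medium, High): payoffs 36, 34, 72 → best response High.
Country A against (Medium, Embargo): payoffs 97, 14, 20 → best response Low.
Country A against (High, High): payoffs 31, 87, 71 → best response Medium.
Country A against (High, Embargo): payoffs 85, 10, 17 → best response Low.
Country B against (Low, High): payoffs 18, 95 → best response High.
Country B against (Low, Embargo): payoffs 36, 40 → best response High.
Country B against (Medium, High): payoffs 28, 37 → best response High.
Country B against (Medium, Embargo): payoffs 11, 76 → best response High.
Country B against (High, High): payoffs 82, 96 → best response High.
Country B against (High, Embargo): payoffs 86, 98 → best response High.
Country C against (Low, Medium): payoffs 92, 13 → best response High.
Country C against (Low, High): payoffs 48, 20 → best response High.
Country C against (Medium, Medium): payoffs 35, 38 → best response Embargo.
Country C against (Medium, High): payoffs 45, 88 → best response Embargo.
Country C against (High, Medium): payoffs 79, 69 → best response High.
Country C against (High, High): payoffs 45, 84 → best response Embargo.
No profile is a mutual best response for all players.

This game has no pure Nash equilibrium.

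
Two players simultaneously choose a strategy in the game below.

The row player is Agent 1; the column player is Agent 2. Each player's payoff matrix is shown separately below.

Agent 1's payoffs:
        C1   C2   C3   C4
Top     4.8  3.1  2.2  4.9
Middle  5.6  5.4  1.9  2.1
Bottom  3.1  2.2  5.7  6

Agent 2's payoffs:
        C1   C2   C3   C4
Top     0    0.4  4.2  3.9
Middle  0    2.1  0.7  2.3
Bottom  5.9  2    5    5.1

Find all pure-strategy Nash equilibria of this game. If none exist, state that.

Agent 1 against C1: payoffs 4.8, 5.6, 3.1 → best response Middle.
Agent 1 against C2: payoffs 3.1, 5.4, 2.2 → best response Middle.
Agent 1 against C3: payoffs 2.2, 1.9, 5.7 → best response Bottom.
Agent 1 against C4: payoffs 4.9, 2.1, 6 → best response Bottom.
Agent 2 against Top: payoffs 0, 0.4, 4.2, 3.9 → best response C3.
Agent 2 against Middle: payoffs 0, 2.1, 0.7, 2.3 → best response C4.
Agent 2 against Bottom: payoffs 5.9, 2, 5, 5.1 → best response C1.
No profile is a mutual best response for all players.

This game has no pure Nash equilibrium.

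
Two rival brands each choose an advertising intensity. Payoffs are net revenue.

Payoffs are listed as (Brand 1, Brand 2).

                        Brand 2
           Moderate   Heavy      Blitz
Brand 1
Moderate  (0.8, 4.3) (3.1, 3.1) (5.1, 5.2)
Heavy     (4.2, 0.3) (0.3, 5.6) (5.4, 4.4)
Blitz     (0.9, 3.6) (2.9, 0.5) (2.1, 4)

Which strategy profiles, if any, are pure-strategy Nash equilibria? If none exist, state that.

none

(Moderate, Moderate): Brand 1 can switch to Heavy (0.8 → 4.2). Not NE.
(Moderate, Heavy): Brand 2 can switch to Moderate (3.1 → 4.3). Not NE.
(Moderate, Blitz): Brand 1 can switch to Heavy (5.1 → 5.4). Not NE.
(Heavy, Moderate): Brand 2 can switch to Heavy (0.3 → 5.6). Not NE.
(Heavy, Heavy): Brand 1 can switch to Moderate (0.3 → 3.1). Not NE.
(Heavy, Blitz): Brand 2 can switch to Heavy (4.4 → 5.6). Not NE.
(Blitz, Moderate): Brand 1 can switch to Heavy (0.9 → 4.2). Not NE.
(Blitz, Heavy): Brand 1 can switch to Moderate (2.9 → 3.1). Not NE.
(Blitz, Blitz): Brand 1 can switch to Moderate (2.1 → 5.1). Not NE.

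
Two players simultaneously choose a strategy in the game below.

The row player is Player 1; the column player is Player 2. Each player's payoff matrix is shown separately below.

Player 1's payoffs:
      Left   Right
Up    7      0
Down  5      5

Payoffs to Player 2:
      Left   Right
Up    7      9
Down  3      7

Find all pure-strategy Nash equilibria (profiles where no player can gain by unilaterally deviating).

(Up, Left): Player 2 can switch to Right (7 → 9). Not NE.
(Up, Right): Player 1 can switch to Down (0 → 5). Not NE.
(Down, Left): Player 1 can switch to Up (5 → 7). Not NE.
(Down, Right): Player 1 gets 5, best alternative 0; Player 2 gets 7, best alternative 3. No profitable deviation — NE.

The unique pure-strategy Nash equilibrium is (Down, Right).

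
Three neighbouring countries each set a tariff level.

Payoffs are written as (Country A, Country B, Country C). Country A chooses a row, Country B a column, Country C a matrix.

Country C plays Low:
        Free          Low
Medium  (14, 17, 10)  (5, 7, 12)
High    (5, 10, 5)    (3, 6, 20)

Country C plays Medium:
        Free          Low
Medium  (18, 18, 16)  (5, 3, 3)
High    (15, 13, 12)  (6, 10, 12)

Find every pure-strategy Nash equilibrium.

For each strategy profile, look for a profitable unilateral deviation.
(Medium, Free, Low): Country C can switch to Medium (10 → 16). Not NE.
(Medium, Free, Medium): Country A gets 18, best alternative 15; Country B gets 18, best alternative 3; Country C gets 16, best alternative 10. No profitable deviation — NE.
(Medium, Low, Low): Country B can switch to Free (7 → 17). Not NE.
(Medium, Low, Medium): Country A can switch to High (5 → 6). Not NE.
(High, Free, Low): Country A can switch to Medium (5 → 14). Not NE.
(High, Free, Medium): Country A can switch to Medium (15 → 18). Not NE.
(High, Low, Low): Country A can switch to Medium (3 → 5). Not NE.
(High, Low, Medium): Country B can switch to Free (10 → 13). Not NE.

Pure NE: (Medium, Free, Medium)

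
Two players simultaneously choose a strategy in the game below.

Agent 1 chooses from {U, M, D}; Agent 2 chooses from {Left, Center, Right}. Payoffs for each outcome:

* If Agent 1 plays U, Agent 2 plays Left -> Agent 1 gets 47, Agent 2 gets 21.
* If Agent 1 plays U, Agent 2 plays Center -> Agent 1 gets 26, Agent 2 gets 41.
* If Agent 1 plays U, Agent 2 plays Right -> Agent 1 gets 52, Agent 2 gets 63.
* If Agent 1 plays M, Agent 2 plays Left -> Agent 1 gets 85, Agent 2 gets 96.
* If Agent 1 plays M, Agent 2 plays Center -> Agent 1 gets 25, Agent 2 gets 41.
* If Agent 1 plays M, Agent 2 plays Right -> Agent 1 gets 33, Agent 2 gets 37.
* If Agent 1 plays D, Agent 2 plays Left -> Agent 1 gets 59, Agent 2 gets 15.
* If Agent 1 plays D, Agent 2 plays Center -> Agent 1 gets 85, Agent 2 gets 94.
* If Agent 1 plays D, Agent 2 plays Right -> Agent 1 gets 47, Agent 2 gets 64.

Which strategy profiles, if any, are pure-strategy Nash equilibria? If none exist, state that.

For each strategy profile, look for a profitable unilateral deviation.
(U, Left): Agent 1 can switch to M (47 → 85). Not NE.
(U, Center): Agent 1 can switch to D (26 → 85). Not NE.
(U, Right): Agent 1 gets 52, best alternative 47; Agent 2 gets 63, best alternative 41. No profitable deviation — NE.
(M, Left): Agent 1 gets 85, best alternative 59; Agent 2 gets 96, best alternative 41. No profitable deviation — NE.
(M, Center): Agent 1 can switch to U (25 → 26). Not NE.
(M, Right): Agent 1 can switch to U (33 → 52). Not NE.
(D, Left): Agent 1 can switch to M (59 → 85). Not NE.
(D, Center): Agent 1 gets 85, best alternative 26; Agent 2 gets 94, best alternative 64. No profitable deviation — NE.
(D, Right): Agent 1 can switch to U (47 → 52). Not NE.

(U, Right), (M, Left), (D, Center)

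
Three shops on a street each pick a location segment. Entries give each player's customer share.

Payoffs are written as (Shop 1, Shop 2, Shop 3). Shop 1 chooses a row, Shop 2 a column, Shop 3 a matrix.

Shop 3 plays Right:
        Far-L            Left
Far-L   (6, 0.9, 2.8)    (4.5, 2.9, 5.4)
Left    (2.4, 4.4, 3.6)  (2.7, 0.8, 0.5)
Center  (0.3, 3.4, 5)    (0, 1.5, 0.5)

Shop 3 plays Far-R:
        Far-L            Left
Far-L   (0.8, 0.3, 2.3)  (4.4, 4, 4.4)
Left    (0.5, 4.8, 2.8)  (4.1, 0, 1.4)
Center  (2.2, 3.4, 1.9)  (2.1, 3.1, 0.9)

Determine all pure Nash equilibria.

The unique pure-strategy Nash equilibrium is (Far-L, Left, Right).

(Far-L, Far-L, Right): Shop 2 can switch to Left (0.9 → 2.9). Not NE.
(Far-L, Far-L, Far-R): Shop 1 can switch to Center (0.8 → 2.2). Not NE.
(Far-L, Left, Right): Shop 1 gets 4.5, best alternative 2.7; Shop 2 gets 2.9, best alternative 0.9; Shop 3 gets 5.4, best alternative 4.4. No profitable deviation — NE.
(Far-L, Left, Far-R): Shop 3 can switch to Right (4.4 → 5.4). Not NE.
(Left, Far-L, Right): Shop 1 can switch to Far-L (2.4 → 6). Not NE.
(Left, Far-L, Far-R): Shop 1 can switch to Far-L (0.5 → 0.8). Not NE.
(Left, Left, Right): Shop 1 can switch to Far-L (2.7 → 4.5). Not NE.
(Left, Left, Far-R): Shop 1 can switch to Far-L (4.1 → 4.4). Not NE.
(Center, Far-L, Right): Shop 1 can switch to Far-L (0.3 → 6). Not NE.
(Center, Far-L, Far-R): Shop 3 can switch to Right (1.9 → 5). Not NE.
(Center, Left, Right): Shop 1 can switch to Far-L (0 → 4.5). Not NE.
(The remaining 1 profile has a profitable deviation by the same check.)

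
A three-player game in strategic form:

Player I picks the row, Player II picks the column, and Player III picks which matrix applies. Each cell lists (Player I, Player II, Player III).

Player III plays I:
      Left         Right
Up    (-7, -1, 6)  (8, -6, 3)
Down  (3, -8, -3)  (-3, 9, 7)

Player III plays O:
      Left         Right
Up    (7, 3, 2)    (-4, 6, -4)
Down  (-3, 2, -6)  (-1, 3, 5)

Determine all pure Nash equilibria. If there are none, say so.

none

Player I against (Left, I): payoffs -7, 3 → best response Down.
Player I against (Left, O): payoffs 7, -3 → best response Up.
Player I against (Right, I): payoffs 8, -3 → best response Up.
Player I against (Right, O): payoffs -4, -1 → best response Down.
Player II against (Up, I): payoffs -1, -6 → best response Left.
Player II against (Up, O): payoffs 3, 6 → best response Right.
Player II against (Down, I): payoffs -8, 9 → best response Right.
Player II against (Down, O): payoffs 2, 3 → best response Right.
Player III against (Up, Left): payoffs 6, 2 → best response I.
Player III against (Up, Right): payoffs 3, -4 → best response I.
Player III against (Down, Left): payoffs -3, -6 → best response I.
Player III against (Down, Right): payoffs 7, 5 → best response I.
No profile is a mutual best response for all players.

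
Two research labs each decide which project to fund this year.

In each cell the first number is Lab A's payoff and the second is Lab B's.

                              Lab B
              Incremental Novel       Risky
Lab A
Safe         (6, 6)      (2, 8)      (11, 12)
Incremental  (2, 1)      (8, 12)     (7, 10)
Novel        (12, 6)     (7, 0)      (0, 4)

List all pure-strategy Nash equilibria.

The pure Nash equilibria are (Safe, Risky); (Incremental, Novel); (Novel, Incremental).

(Safe, Incremental): Lab A can switch to Novel (6 → 12). Not NE.
(Safe, Novel): Lab A can switch to Incremental (2 → 8). Not NE.
(Safe, Risky): Lab A gets 11, best alternative 7; Lab B gets 12, best alternative 8. No profitable deviation — NE.
(Incremental, Incremental): Lab A can switch to Safe (2 → 6). Not NE.
(Incremental, Novel): Lab A gets 8, best alternative 7; Lab B gets 12, best alternative 10. No profitable deviation — NE.
(Incremental, Risky): Lab A can switch to Safe (7 → 11). Not NE.
(Novel, Incremental): Lab A gets 12, best alternative 6; Lab B gets 6, best alternative 4. No profitable deviation — NE.
(Novel, Novel): Lab A can switch to Incremental (7 → 8). Not NE.
(Novel, Risky): Lab A can switch to Safe (0 → 11). Not NE.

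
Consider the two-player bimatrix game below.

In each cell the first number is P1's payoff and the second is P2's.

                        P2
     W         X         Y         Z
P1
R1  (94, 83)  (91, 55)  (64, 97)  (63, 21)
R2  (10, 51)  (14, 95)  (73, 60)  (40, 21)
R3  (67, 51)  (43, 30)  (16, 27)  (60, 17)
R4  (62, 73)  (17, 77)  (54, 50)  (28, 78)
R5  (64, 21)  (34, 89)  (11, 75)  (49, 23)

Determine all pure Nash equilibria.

There is no pure-strategy Nash equilibrium.

(R1, W): P2 can switch to Y (83 → 97). Not NE.
(R1, X): P2 can switch to W (55 → 83). Not NE.
(R1, Y): P1 can switch to R2 (64 → 73). Not NE.
(R1, Z): P2 can switch to W (21 → 83). Not NE.
(R2, W): P1 can switch to R1 (10 → 94). Not NE.
(R2, X): P1 can switch to R1 (14 → 91). Not NE.
(R2, Y): P2 can switch to X (60 → 95). Not NE.
(R2, Z): P1 can switch to R1 (40 → 63). Not NE.
(R3, W): P1 can switch to R1 (67 → 94). Not NE.
(R3, X): P1 can switch to R1 (43 → 91). Not NE.
(The remaining 10 profiles each have a profitable deviation by the same check.)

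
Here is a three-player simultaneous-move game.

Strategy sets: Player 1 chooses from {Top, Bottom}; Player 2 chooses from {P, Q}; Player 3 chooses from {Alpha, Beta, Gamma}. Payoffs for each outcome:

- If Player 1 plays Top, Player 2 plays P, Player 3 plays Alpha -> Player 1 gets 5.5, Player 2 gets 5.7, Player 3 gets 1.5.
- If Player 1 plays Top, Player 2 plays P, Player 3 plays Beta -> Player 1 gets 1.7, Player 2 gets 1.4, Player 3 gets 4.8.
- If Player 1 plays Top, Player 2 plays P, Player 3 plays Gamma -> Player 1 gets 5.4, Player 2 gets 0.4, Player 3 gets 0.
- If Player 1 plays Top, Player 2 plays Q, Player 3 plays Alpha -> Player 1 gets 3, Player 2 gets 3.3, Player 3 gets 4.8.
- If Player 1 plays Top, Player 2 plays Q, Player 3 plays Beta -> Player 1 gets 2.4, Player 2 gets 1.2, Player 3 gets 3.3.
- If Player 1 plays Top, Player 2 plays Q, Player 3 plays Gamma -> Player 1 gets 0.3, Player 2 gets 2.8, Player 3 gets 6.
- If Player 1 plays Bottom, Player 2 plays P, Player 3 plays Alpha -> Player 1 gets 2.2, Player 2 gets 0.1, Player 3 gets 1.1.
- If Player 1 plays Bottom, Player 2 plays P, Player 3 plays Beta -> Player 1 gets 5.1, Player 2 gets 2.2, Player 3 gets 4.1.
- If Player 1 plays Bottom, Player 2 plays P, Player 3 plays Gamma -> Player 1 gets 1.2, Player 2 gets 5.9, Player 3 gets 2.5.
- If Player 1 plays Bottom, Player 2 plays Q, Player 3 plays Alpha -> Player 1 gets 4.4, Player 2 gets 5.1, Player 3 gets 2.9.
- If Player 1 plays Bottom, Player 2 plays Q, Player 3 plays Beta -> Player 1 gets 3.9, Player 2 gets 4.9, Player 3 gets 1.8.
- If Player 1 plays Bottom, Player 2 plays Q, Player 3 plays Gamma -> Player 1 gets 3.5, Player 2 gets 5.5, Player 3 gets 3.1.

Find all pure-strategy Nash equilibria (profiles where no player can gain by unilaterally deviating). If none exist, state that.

Check each profile: it is a Nash equilibrium iff no player can strictly gain by switching unilaterally.
(Top, P, Alpha): Player 3 can switch to Beta (1.5 → 4.8). Not NE.
(Top, P, Beta): Player 1 can switch to Bottom (1.7 → 5.1). Not NE.
(Top, P, Gamma): Player 2 can switch to Q (0.4 → 2.8). Not NE.
(Top, Q, Alpha): Player 1 can switch to Bottom (3 → 4.4). Not NE.
(Top, Q, Beta): Player 1 can switch to Bottom (2.4 → 3.9). Not NE.
(Top, Q, Gamma): Player 1 can switch to Bottom (0.3 → 3.5). Not NE.
(Bottom, P, Alpha): Player 1 can switch to Top (2.2 → 5.5). Not NE.
(Bottom, P, Beta): Player 2 can switch to Q (2.2 → 4.9). Not NE.
(Bottom, P, Gamma): Player 1 can switch to Top (1.2 → 5.4). Not NE.
(Bottom, Q, Alpha): Player 3 can switch to Gamma (2.9 → 3.1). Not NE.
(The remaining 2 profiles each have a profitable deviation by the same check.)

none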